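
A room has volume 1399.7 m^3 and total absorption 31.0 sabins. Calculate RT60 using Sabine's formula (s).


Given values:
  V = 1399.7 m^3
  A = 31.0 sabins
Formula: RT60 = 0.161 * V / A
Numerator: 0.161 * 1399.7 = 225.3517
RT60 = 225.3517 / 31.0 = 7.269

7.269 s


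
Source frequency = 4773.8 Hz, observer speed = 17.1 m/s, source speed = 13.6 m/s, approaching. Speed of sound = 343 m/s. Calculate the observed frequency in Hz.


Given values:
  f_s = 4773.8 Hz, v_o = 17.1 m/s, v_s = 13.6 m/s
  Direction: approaching
Formula: f_o = f_s * (c + v_o) / (c - v_s)
Numerator: c + v_o = 343 + 17.1 = 360.1
Denominator: c - v_s = 343 - 13.6 = 329.4
f_o = 4773.8 * 360.1 / 329.4 = 5218.72

5218.72 Hz


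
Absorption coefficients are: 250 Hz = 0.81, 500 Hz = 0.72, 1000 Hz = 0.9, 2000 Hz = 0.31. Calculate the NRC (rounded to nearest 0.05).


Given values:
  a_250 = 0.81, a_500 = 0.72
  a_1000 = 0.9, a_2000 = 0.31
Formula: NRC = (a250 + a500 + a1000 + a2000) / 4
Sum = 0.81 + 0.72 + 0.9 + 0.31 = 2.74
NRC = 2.74 / 4 = 0.685
Rounded to nearest 0.05: 0.7

0.7


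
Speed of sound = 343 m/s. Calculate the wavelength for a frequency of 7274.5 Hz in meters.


Given values:
  c = 343 m/s, f = 7274.5 Hz
Formula: lambda = c / f
lambda = 343 / 7274.5
lambda = 0.0472

0.0472 m


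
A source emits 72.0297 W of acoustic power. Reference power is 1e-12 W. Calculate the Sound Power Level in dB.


Given values:
  W = 72.0297 W
  W_ref = 1e-12 W
Formula: SWL = 10 * log10(W / W_ref)
Compute ratio: W / W_ref = 72029700000000
Compute log10: log10(72029700000000) = 13.857512
Multiply: SWL = 10 * 13.857512 = 138.58

138.58 dB


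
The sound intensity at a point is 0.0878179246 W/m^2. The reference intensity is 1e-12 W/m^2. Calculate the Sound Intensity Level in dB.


Given values:
  I = 0.0878179246 W/m^2
  I_ref = 1e-12 W/m^2
Formula: SIL = 10 * log10(I / I_ref)
Compute ratio: I / I_ref = 87817924600
Compute log10: log10(87817924600) = 10.943583
Multiply: SIL = 10 * 10.943583 = 109.44

109.44 dB


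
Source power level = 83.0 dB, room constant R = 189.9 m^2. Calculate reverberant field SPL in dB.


Given values:
  Lw = 83.0 dB, R = 189.9 m^2
Formula: SPL = Lw + 10 * log10(4 / R)
Compute 4 / R = 4 / 189.9 = 0.021064
Compute 10 * log10(0.021064) = -16.7646
SPL = 83.0 + (-16.7646) = 66.24

66.24 dB


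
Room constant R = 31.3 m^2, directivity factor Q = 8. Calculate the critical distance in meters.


Given values:
  R = 31.3 m^2, Q = 8
Formula: d_c = 0.141 * sqrt(Q * R)
Compute Q * R = 8 * 31.3 = 250.4
Compute sqrt(250.4) = 15.824
d_c = 0.141 * 15.824 = 2.231

2.231 m


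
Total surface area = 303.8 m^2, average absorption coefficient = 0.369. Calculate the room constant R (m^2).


Given values:
  S = 303.8 m^2, alpha = 0.369
Formula: R = S * alpha / (1 - alpha)
Numerator: 303.8 * 0.369 = 112.1022
Denominator: 1 - 0.369 = 0.631
R = 112.1022 / 0.631 = 177.66

177.66 m^2


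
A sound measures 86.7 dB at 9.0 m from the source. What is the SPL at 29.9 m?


Given values:
  SPL1 = 86.7 dB, r1 = 9.0 m, r2 = 29.9 m
Formula: SPL2 = SPL1 - 20 * log10(r2 / r1)
Compute ratio: r2 / r1 = 29.9 / 9.0 = 3.3222
Compute log10: log10(3.3222) = 0.521426
Compute drop: 20 * 0.521426 = 10.4285
SPL2 = 86.7 - 10.4285 = 76.27

76.27 dB


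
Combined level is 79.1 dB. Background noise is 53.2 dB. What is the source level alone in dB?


Given values:
  L_total = 79.1 dB, L_bg = 53.2 dB
Formula: L_source = 10 * log10(10^(L_total/10) - 10^(L_bg/10))
Convert to linear:
  10^(79.1/10) = 81283051.6164
  10^(53.2/10) = 208929.6131
Difference: 81283051.6164 - 208929.6131 = 81074122.0033
L_source = 10 * log10(81074122.0033) = 79.09

79.09 dB


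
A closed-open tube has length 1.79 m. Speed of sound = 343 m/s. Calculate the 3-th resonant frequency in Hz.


Given values:
  Tube type: closed-open, L = 1.79 m, c = 343 m/s, n = 3
Formula: f_n = (2n - 1) * c / (4 * L)
Compute 2n - 1 = 2*3 - 1 = 5
Compute 4 * L = 4 * 1.79 = 7.16
f = 5 * 343 / 7.16
f = 239.53

239.53 Hz


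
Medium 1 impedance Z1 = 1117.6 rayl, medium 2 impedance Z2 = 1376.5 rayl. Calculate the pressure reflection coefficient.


Given values:
  Z1 = 1117.6 rayl, Z2 = 1376.5 rayl
Formula: R = (Z2 - Z1) / (Z2 + Z1)
Numerator: Z2 - Z1 = 1376.5 - 1117.6 = 258.9
Denominator: Z2 + Z1 = 1376.5 + 1117.6 = 2494.1
R = 258.9 / 2494.1 = 0.1038

0.1038


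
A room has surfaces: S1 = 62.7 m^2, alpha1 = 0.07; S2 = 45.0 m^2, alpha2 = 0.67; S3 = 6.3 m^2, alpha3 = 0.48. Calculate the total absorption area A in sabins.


Given surfaces:
  Surface 1: 62.7 * 0.07 = 4.389
  Surface 2: 45.0 * 0.67 = 30.15
  Surface 3: 6.3 * 0.48 = 3.024
Formula: A = sum(Si * alpha_i)
A = 4.389 + 30.15 + 3.024
A = 37.56

37.56 sabins


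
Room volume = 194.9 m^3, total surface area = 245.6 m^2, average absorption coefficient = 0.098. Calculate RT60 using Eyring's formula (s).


Given values:
  V = 194.9 m^3, S = 245.6 m^2, alpha = 0.098
Formula: RT60 = 0.161 * V / (-S * ln(1 - alpha))
Compute ln(1 - 0.098) = ln(0.902) = -0.103141
Denominator: -245.6 * -0.103141 = 25.3314
Numerator: 0.161 * 194.9 = 31.3789
RT60 = 31.3789 / 25.3314 = 1.239

1.239 s


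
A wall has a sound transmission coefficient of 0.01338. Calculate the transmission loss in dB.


Given values:
  tau = 0.01338
Formula: TL = 10 * log10(1 / tau)
Compute 1 / tau = 1 / 0.01338 = 74.7384
Compute log10(74.7384) = 1.873544
TL = 10 * 1.873544 = 18.74

18.74 dB


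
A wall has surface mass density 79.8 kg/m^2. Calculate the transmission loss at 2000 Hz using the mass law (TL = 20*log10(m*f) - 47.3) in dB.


Given values:
  m = 79.8 kg/m^2, f = 2000 Hz
Formula: TL = 20 * log10(m * f) - 47.3
Compute m * f = 79.8 * 2000 = 159600.0
Compute log10(159600.0) = 5.203033
Compute 20 * 5.203033 = 104.0607
TL = 104.0607 - 47.3 = 56.76

56.76 dB


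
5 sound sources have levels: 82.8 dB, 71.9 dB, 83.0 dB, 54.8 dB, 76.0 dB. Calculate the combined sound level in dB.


Formula: L_total = 10 * log10( sum(10^(Li/10)) )
  Source 1: 10^(82.8/10) = 190546071.7963
  Source 2: 10^(71.9/10) = 15488166.1891
  Source 3: 10^(83.0/10) = 199526231.4969
  Source 4: 10^(54.8/10) = 301995.172
  Source 5: 10^(76.0/10) = 39810717.0553
Sum of linear values = 445673181.7096
L_total = 10 * log10(445673181.7096) = 86.49

86.49 dB


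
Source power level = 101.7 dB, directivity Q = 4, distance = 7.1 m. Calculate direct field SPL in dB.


Given values:
  Lw = 101.7 dB, Q = 4, r = 7.1 m
Formula: SPL = Lw + 10 * log10(Q / (4 * pi * r^2))
Compute 4 * pi * r^2 = 4 * pi * 7.1^2 = 633.4707
Compute Q / denom = 4 / 633.4707 = 0.00631442
Compute 10 * log10(0.00631442) = -21.9967
SPL = 101.7 + (-21.9967) = 79.7

79.7 dB


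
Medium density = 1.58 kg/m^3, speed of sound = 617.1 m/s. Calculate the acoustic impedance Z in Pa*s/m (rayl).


Given values:
  rho = 1.58 kg/m^3
  c = 617.1 m/s
Formula: Z = rho * c
Z = 1.58 * 617.1
Z = 975.02

975.02 rayl


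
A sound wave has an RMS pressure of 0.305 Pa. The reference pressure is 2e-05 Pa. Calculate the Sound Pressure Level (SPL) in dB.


Given values:
  p = 0.305 Pa
  p_ref = 2e-05 Pa
Formula: SPL = 20 * log10(p / p_ref)
Compute ratio: p / p_ref = 0.305 / 2e-05 = 15250
Compute log10: log10(15250) = 4.18327
Multiply: SPL = 20 * 4.18327 = 83.67

83.67 dB


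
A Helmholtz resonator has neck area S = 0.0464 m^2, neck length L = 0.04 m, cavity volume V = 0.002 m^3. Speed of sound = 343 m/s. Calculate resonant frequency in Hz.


Given values:
  S = 0.0464 m^2, L = 0.04 m, V = 0.002 m^3, c = 343 m/s
Formula: f = (c / (2*pi)) * sqrt(S / (V * L))
Compute V * L = 0.002 * 0.04 = 8e-05
Compute S / (V * L) = 0.0464 / 8e-05 = 580.0
Compute sqrt(580.0) = 24.083189
Compute c / (2*pi) = 343 / 6.283185 = 54.590148
f = 54.590148 * 24.083189 = 1314.7

1314.7 Hz


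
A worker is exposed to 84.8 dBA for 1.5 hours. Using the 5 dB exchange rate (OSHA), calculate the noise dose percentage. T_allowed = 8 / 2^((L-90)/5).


Given values:
  L = 84.8 dBA, T = 1.5 hours
Formula: T_allowed = 8 / 2^((L - 90) / 5)
Compute exponent: (84.8 - 90) / 5 = -1.04
Compute 2^(-1.04) = 0.486327
T_allowed = 8 / 0.486327 = 16.449837 hours
Dose = (T / T_allowed) * 100
Dose = (1.5 / 16.449837) * 100 = 9.12

9.12 %


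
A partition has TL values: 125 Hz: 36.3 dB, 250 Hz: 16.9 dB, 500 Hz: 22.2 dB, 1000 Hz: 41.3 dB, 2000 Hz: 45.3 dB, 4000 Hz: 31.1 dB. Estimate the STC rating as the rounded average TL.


Given TL values at each frequency:
  125 Hz: 36.3 dB
  250 Hz: 16.9 dB
  500 Hz: 22.2 dB
  1000 Hz: 41.3 dB
  2000 Hz: 45.3 dB
  4000 Hz: 31.1 dB
Formula: STC ~ round(average of TL values)
Sum = 36.3 + 16.9 + 22.2 + 41.3 + 45.3 + 31.1 = 193.1
Average = 193.1 / 6 = 32.18
Rounded: 32

32


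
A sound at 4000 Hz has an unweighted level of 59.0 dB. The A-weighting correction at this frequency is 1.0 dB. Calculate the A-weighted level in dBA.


Given values:
  SPL = 59.0 dB
  A-weighting at 4000 Hz = 1.0 dB
Formula: L_A = SPL + A_weight
L_A = 59.0 + (1.0)
L_A = 60.0

60.0 dBA


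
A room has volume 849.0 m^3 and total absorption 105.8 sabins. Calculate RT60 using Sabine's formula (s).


Given values:
  V = 849.0 m^3
  A = 105.8 sabins
Formula: RT60 = 0.161 * V / A
Numerator: 0.161 * 849.0 = 136.689
RT60 = 136.689 / 105.8 = 1.292

1.292 s


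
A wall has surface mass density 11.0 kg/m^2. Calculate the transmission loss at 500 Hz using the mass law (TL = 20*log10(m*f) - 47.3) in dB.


Given values:
  m = 11.0 kg/m^2, f = 500 Hz
Formula: TL = 20 * log10(m * f) - 47.3
Compute m * f = 11.0 * 500 = 5500.0
Compute log10(5500.0) = 3.740363
Compute 20 * 3.740363 = 74.8073
TL = 74.8073 - 47.3 = 27.51

27.51 dB


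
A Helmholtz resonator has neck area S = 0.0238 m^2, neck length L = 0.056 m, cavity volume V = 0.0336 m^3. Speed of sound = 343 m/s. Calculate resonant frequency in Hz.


Given values:
  S = 0.0238 m^2, L = 0.056 m, V = 0.0336 m^3, c = 343 m/s
Formula: f = (c / (2*pi)) * sqrt(S / (V * L))
Compute V * L = 0.0336 * 0.056 = 0.0018816
Compute S / (V * L) = 0.0238 / 0.0018816 = 12.6488
Compute sqrt(12.6488) = 3.556515
Compute c / (2*pi) = 343 / 6.283185 = 54.590148
f = 54.590148 * 3.556515 = 194.15

194.15 Hz


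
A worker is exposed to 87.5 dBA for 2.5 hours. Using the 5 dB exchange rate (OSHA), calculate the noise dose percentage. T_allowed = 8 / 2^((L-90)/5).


Given values:
  L = 87.5 dBA, T = 2.5 hours
Formula: T_allowed = 8 / 2^((L - 90) / 5)
Compute exponent: (87.5 - 90) / 5 = -0.5
Compute 2^(-0.5) = 0.707107
T_allowed = 8 / 0.707107 = 11.313705 hours
Dose = (T / T_allowed) * 100
Dose = (2.5 / 11.313705) * 100 = 22.1

22.1 %


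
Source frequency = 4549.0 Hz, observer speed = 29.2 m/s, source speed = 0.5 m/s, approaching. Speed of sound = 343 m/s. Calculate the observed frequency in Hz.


Given values:
  f_s = 4549.0 Hz, v_o = 29.2 m/s, v_s = 0.5 m/s
  Direction: approaching
Formula: f_o = f_s * (c + v_o) / (c - v_s)
Numerator: c + v_o = 343 + 29.2 = 372.2
Denominator: c - v_s = 343 - 0.5 = 342.5
f_o = 4549.0 * 372.2 / 342.5 = 4943.47

4943.47 Hz


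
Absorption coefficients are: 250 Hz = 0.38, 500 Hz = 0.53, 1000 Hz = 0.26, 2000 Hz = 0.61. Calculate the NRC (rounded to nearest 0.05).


Given values:
  a_250 = 0.38, a_500 = 0.53
  a_1000 = 0.26, a_2000 = 0.61
Formula: NRC = (a250 + a500 + a1000 + a2000) / 4
Sum = 0.38 + 0.53 + 0.26 + 0.61 = 1.78
NRC = 1.78 / 4 = 0.445
Rounded to nearest 0.05: 0.45

0.45


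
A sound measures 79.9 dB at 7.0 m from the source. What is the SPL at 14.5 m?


Given values:
  SPL1 = 79.9 dB, r1 = 7.0 m, r2 = 14.5 m
Formula: SPL2 = SPL1 - 20 * log10(r2 / r1)
Compute ratio: r2 / r1 = 14.5 / 7.0 = 2.0714
Compute log10: log10(2.0714) = 0.316264
Compute drop: 20 * 0.316264 = 6.3253
SPL2 = 79.9 - 6.3253 = 73.57

73.57 dB


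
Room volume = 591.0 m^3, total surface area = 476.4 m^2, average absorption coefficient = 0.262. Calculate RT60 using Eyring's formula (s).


Given values:
  V = 591.0 m^3, S = 476.4 m^2, alpha = 0.262
Formula: RT60 = 0.161 * V / (-S * ln(1 - alpha))
Compute ln(1 - 0.262) = ln(0.738) = -0.303811
Denominator: -476.4 * -0.303811 = 144.7356
Numerator: 0.161 * 591.0 = 95.151
RT60 = 95.151 / 144.7356 = 0.657

0.657 s


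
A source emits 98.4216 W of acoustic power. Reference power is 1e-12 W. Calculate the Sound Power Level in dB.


Given values:
  W = 98.4216 W
  W_ref = 1e-12 W
Formula: SWL = 10 * log10(W / W_ref)
Compute ratio: W / W_ref = 98421600000000
Compute log10: log10(98421600000000) = 13.99309
Multiply: SWL = 10 * 13.99309 = 139.93

139.93 dB


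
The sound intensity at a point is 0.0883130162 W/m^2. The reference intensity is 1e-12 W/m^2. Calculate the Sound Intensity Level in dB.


Given values:
  I = 0.0883130162 W/m^2
  I_ref = 1e-12 W/m^2
Formula: SIL = 10 * log10(I / I_ref)
Compute ratio: I / I_ref = 88313016200
Compute log10: log10(88313016200) = 10.946025
Multiply: SIL = 10 * 10.946025 = 109.46

109.46 dB


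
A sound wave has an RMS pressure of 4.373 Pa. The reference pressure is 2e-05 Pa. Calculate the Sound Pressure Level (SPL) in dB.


Given values:
  p = 4.373 Pa
  p_ref = 2e-05 Pa
Formula: SPL = 20 * log10(p / p_ref)
Compute ratio: p / p_ref = 4.373 / 2e-05 = 218650
Compute log10: log10(218650) = 5.339749
Multiply: SPL = 20 * 5.339749 = 106.79

106.79 dB


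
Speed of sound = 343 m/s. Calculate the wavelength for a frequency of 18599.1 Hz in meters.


Given values:
  c = 343 m/s, f = 18599.1 Hz
Formula: lambda = c / f
lambda = 343 / 18599.1
lambda = 0.0184

0.0184 m


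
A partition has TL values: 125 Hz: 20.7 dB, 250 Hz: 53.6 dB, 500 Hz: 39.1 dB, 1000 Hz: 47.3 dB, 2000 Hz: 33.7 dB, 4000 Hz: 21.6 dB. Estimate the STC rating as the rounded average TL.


Given TL values at each frequency:
  125 Hz: 20.7 dB
  250 Hz: 53.6 dB
  500 Hz: 39.1 dB
  1000 Hz: 47.3 dB
  2000 Hz: 33.7 dB
  4000 Hz: 21.6 dB
Formula: STC ~ round(average of TL values)
Sum = 20.7 + 53.6 + 39.1 + 47.3 + 33.7 + 21.6 = 216.0
Average = 216.0 / 6 = 36.0
Rounded: 36

36


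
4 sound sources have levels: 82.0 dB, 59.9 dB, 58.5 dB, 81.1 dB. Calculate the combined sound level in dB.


Formula: L_total = 10 * log10( sum(10^(Li/10)) )
  Source 1: 10^(82.0/10) = 158489319.2461
  Source 2: 10^(59.9/10) = 977237.221
  Source 3: 10^(58.5/10) = 707945.7844
  Source 4: 10^(81.1/10) = 128824955.1693
Sum of linear values = 288999457.4208
L_total = 10 * log10(288999457.4208) = 84.61

84.61 dB


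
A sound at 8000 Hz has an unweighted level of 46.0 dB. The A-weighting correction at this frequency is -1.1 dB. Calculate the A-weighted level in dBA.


Given values:
  SPL = 46.0 dB
  A-weighting at 8000 Hz = -1.1 dB
Formula: L_A = SPL + A_weight
L_A = 46.0 + (-1.1)
L_A = 44.9

44.9 dBA


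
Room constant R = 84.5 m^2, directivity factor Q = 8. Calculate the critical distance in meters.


Given values:
  R = 84.5 m^2, Q = 8
Formula: d_c = 0.141 * sqrt(Q * R)
Compute Q * R = 8 * 84.5 = 676.0
Compute sqrt(676.0) = 26.0
d_c = 0.141 * 26.0 = 3.666

3.666 m


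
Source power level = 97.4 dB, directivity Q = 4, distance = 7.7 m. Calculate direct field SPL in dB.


Given values:
  Lw = 97.4 dB, Q = 4, r = 7.7 m
Formula: SPL = Lw + 10 * log10(Q / (4 * pi * r^2))
Compute 4 * pi * r^2 = 4 * pi * 7.7^2 = 745.0601
Compute Q / denom = 4 / 745.0601 = 0.00536869
Compute 10 * log10(0.00536869) = -22.7013
SPL = 97.4 + (-22.7013) = 74.7

74.7 dB


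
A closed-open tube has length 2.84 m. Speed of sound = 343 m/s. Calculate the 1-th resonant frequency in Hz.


Given values:
  Tube type: closed-open, L = 2.84 m, c = 343 m/s, n = 1
Formula: f_n = (2n - 1) * c / (4 * L)
Compute 2n - 1 = 2*1 - 1 = 1
Compute 4 * L = 4 * 2.84 = 11.36
f = 1 * 343 / 11.36
f = 30.19

30.19 Hz


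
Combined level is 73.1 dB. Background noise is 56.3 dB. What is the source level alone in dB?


Given values:
  L_total = 73.1 dB, L_bg = 56.3 dB
Formula: L_source = 10 * log10(10^(L_total/10) - 10^(L_bg/10))
Convert to linear:
  10^(73.1/10) = 20417379.4467
  10^(56.3/10) = 426579.5188
Difference: 20417379.4467 - 426579.5188 = 19990799.9279
L_source = 10 * log10(19990799.9279) = 73.01

73.01 dB


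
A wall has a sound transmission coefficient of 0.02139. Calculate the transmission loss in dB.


Given values:
  tau = 0.02139
Formula: TL = 10 * log10(1 / tau)
Compute 1 / tau = 1 / 0.02139 = 46.7508
Compute log10(46.7508) = 1.669789
TL = 10 * 1.669789 = 16.7

16.7 dB


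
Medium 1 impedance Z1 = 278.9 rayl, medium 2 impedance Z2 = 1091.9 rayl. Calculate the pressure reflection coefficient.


Given values:
  Z1 = 278.9 rayl, Z2 = 1091.9 rayl
Formula: R = (Z2 - Z1) / (Z2 + Z1)
Numerator: Z2 - Z1 = 1091.9 - 278.9 = 813.0
Denominator: Z2 + Z1 = 1091.9 + 278.9 = 1370.8
R = 813.0 / 1370.8 = 0.5931

0.5931


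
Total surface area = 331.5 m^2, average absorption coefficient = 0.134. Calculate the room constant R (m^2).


Given values:
  S = 331.5 m^2, alpha = 0.134
Formula: R = S * alpha / (1 - alpha)
Numerator: 331.5 * 0.134 = 44.421
Denominator: 1 - 0.134 = 0.866
R = 44.421 / 0.866 = 51.29

51.29 m^2


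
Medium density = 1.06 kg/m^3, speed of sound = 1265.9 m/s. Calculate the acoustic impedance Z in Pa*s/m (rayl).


Given values:
  rho = 1.06 kg/m^3
  c = 1265.9 m/s
Formula: Z = rho * c
Z = 1.06 * 1265.9
Z = 1341.85

1341.85 rayl


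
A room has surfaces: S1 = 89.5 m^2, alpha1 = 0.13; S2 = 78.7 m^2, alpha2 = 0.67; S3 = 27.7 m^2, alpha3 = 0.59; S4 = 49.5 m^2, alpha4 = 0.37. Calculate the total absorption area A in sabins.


Given surfaces:
  Surface 1: 89.5 * 0.13 = 11.635
  Surface 2: 78.7 * 0.67 = 52.729
  Surface 3: 27.7 * 0.59 = 16.343
  Surface 4: 49.5 * 0.37 = 18.315
Formula: A = sum(Si * alpha_i)
A = 11.635 + 52.729 + 16.343 + 18.315
A = 99.02

99.02 sabins


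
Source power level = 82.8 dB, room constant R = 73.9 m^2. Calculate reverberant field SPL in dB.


Given values:
  Lw = 82.8 dB, R = 73.9 m^2
Formula: SPL = Lw + 10 * log10(4 / R)
Compute 4 / R = 4 / 73.9 = 0.054127
Compute 10 * log10(0.054127) = -12.6659
SPL = 82.8 + (-12.6659) = 70.13

70.13 dB


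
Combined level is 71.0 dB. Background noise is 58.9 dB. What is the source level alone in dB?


Given values:
  L_total = 71.0 dB, L_bg = 58.9 dB
Formula: L_source = 10 * log10(10^(L_total/10) - 10^(L_bg/10))
Convert to linear:
  10^(71.0/10) = 12589254.1179
  10^(58.9/10) = 776247.1166
Difference: 12589254.1179 - 776247.1166 = 11813007.0013
L_source = 10 * log10(11813007.0013) = 70.72

70.72 dB


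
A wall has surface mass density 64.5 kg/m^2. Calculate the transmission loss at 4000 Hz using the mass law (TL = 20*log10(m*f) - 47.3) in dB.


Given values:
  m = 64.5 kg/m^2, f = 4000 Hz
Formula: TL = 20 * log10(m * f) - 47.3
Compute m * f = 64.5 * 4000 = 258000.0
Compute log10(258000.0) = 5.41162
Compute 20 * 5.41162 = 108.2324
TL = 108.2324 - 47.3 = 60.93

60.93 dB


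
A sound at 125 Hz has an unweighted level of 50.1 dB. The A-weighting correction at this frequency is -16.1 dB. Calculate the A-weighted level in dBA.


Given values:
  SPL = 50.1 dB
  A-weighting at 125 Hz = -16.1 dB
Formula: L_A = SPL + A_weight
L_A = 50.1 + (-16.1)
L_A = 34.0

34.0 dBA


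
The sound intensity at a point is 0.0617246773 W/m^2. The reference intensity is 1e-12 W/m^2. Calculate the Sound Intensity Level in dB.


Given values:
  I = 0.0617246773 W/m^2
  I_ref = 1e-12 W/m^2
Formula: SIL = 10 * log10(I / I_ref)
Compute ratio: I / I_ref = 61724677300
Compute log10: log10(61724677300) = 10.790459
Multiply: SIL = 10 * 10.790459 = 107.9

107.9 dB


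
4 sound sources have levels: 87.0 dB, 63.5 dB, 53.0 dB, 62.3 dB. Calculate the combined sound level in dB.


Formula: L_total = 10 * log10( sum(10^(Li/10)) )
  Source 1: 10^(87.0/10) = 501187233.6273
  Source 2: 10^(63.5/10) = 2238721.1386
  Source 3: 10^(53.0/10) = 199526.2315
  Source 4: 10^(62.3/10) = 1698243.6525
Sum of linear values = 505323724.6499
L_total = 10 * log10(505323724.6499) = 87.04

87.04 dB


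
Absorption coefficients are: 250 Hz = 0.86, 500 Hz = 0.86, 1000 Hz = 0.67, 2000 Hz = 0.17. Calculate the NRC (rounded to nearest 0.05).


Given values:
  a_250 = 0.86, a_500 = 0.86
  a_1000 = 0.67, a_2000 = 0.17
Formula: NRC = (a250 + a500 + a1000 + a2000) / 4
Sum = 0.86 + 0.86 + 0.67 + 0.17 = 2.56
NRC = 2.56 / 4 = 0.64
Rounded to nearest 0.05: 0.65

0.65


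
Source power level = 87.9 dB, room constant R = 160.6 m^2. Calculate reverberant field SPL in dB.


Given values:
  Lw = 87.9 dB, R = 160.6 m^2
Formula: SPL = Lw + 10 * log10(4 / R)
Compute 4 / R = 4 / 160.6 = 0.024907
Compute 10 * log10(0.024907) = -16.0368
SPL = 87.9 + (-16.0368) = 71.86

71.86 dB


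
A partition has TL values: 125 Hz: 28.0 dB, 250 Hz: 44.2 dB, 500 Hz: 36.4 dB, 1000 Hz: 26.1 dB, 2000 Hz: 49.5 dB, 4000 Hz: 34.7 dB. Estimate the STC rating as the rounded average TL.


Given TL values at each frequency:
  125 Hz: 28.0 dB
  250 Hz: 44.2 dB
  500 Hz: 36.4 dB
  1000 Hz: 26.1 dB
  2000 Hz: 49.5 dB
  4000 Hz: 34.7 dB
Formula: STC ~ round(average of TL values)
Sum = 28.0 + 44.2 + 36.4 + 26.1 + 49.5 + 34.7 = 218.9
Average = 218.9 / 6 = 36.48
Rounded: 36

36


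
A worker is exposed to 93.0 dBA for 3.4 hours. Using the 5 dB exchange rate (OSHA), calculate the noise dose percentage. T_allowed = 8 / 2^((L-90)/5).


Given values:
  L = 93.0 dBA, T = 3.4 hours
Formula: T_allowed = 8 / 2^((L - 90) / 5)
Compute exponent: (93.0 - 90) / 5 = 0.6
Compute 2^(0.6) = 1.515717
T_allowed = 8 / 1.515717 = 5.27803 hours
Dose = (T / T_allowed) * 100
Dose = (3.4 / 5.27803) * 100 = 64.42

64.42 %


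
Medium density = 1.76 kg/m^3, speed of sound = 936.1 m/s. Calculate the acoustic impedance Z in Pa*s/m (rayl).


Given values:
  rho = 1.76 kg/m^3
  c = 936.1 m/s
Formula: Z = rho * c
Z = 1.76 * 936.1
Z = 1647.54

1647.54 rayl


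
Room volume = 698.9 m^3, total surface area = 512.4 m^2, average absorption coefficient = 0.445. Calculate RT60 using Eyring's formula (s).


Given values:
  V = 698.9 m^3, S = 512.4 m^2, alpha = 0.445
Formula: RT60 = 0.161 * V / (-S * ln(1 - alpha))
Compute ln(1 - 0.445) = ln(0.555) = -0.588787
Denominator: -512.4 * -0.588787 = 301.6945
Numerator: 0.161 * 698.9 = 112.5229
RT60 = 112.5229 / 301.6945 = 0.373

0.373 s


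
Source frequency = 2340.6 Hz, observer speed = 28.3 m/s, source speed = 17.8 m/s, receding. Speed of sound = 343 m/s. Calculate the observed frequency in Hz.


Given values:
  f_s = 2340.6 Hz, v_o = 28.3 m/s, v_s = 17.8 m/s
  Direction: receding
Formula: f_o = f_s * (c - v_o) / (c + v_s)
Numerator: c - v_o = 343 - 28.3 = 314.7
Denominator: c + v_s = 343 + 17.8 = 360.8
f_o = 2340.6 * 314.7 / 360.8 = 2041.54

2041.54 Hz


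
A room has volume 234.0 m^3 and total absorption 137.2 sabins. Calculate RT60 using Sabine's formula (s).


Given values:
  V = 234.0 m^3
  A = 137.2 sabins
Formula: RT60 = 0.161 * V / A
Numerator: 0.161 * 234.0 = 37.674
RT60 = 37.674 / 137.2 = 0.275

0.275 s


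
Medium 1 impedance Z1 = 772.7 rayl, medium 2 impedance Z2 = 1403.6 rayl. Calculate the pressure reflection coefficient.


Given values:
  Z1 = 772.7 rayl, Z2 = 1403.6 rayl
Formula: R = (Z2 - Z1) / (Z2 + Z1)
Numerator: Z2 - Z1 = 1403.6 - 772.7 = 630.9
Denominator: Z2 + Z1 = 1403.6 + 772.7 = 2176.3
R = 630.9 / 2176.3 = 0.2899

0.2899


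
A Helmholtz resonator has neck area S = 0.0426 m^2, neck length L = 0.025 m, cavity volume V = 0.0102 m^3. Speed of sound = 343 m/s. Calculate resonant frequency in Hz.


Given values:
  S = 0.0426 m^2, L = 0.025 m, V = 0.0102 m^3, c = 343 m/s
Formula: f = (c / (2*pi)) * sqrt(S / (V * L))
Compute V * L = 0.0102 * 0.025 = 0.000255
Compute S / (V * L) = 0.0426 / 0.000255 = 167.0588
Compute sqrt(167.0588) = 12.925123
Compute c / (2*pi) = 343 / 6.283185 = 54.590148
f = 54.590148 * 12.925123 = 705.58

705.58 Hz


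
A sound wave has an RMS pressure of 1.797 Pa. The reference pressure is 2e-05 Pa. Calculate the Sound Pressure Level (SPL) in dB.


Given values:
  p = 1.797 Pa
  p_ref = 2e-05 Pa
Formula: SPL = 20 * log10(p / p_ref)
Compute ratio: p / p_ref = 1.797 / 2e-05 = 89850
Compute log10: log10(89850) = 4.953518
Multiply: SPL = 20 * 4.953518 = 99.07

99.07 dB


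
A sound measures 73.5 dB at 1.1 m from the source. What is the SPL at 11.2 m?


Given values:
  SPL1 = 73.5 dB, r1 = 1.1 m, r2 = 11.2 m
Formula: SPL2 = SPL1 - 20 * log10(r2 / r1)
Compute ratio: r2 / r1 = 11.2 / 1.1 = 10.1818
Compute log10: log10(10.1818) = 1.007825
Compute drop: 20 * 1.007825 = 20.1565
SPL2 = 73.5 - 20.1565 = 53.34

53.34 dB


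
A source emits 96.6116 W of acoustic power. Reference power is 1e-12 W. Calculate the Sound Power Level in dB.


Given values:
  W = 96.6116 W
  W_ref = 1e-12 W
Formula: SWL = 10 * log10(W / W_ref)
Compute ratio: W / W_ref = 96611600000000
Compute log10: log10(96611600000000) = 13.985029
Multiply: SWL = 10 * 13.985029 = 139.85

139.85 dB


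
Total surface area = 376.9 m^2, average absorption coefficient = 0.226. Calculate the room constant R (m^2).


Given values:
  S = 376.9 m^2, alpha = 0.226
Formula: R = S * alpha / (1 - alpha)
Numerator: 376.9 * 0.226 = 85.1794
Denominator: 1 - 0.226 = 0.774
R = 85.1794 / 0.774 = 110.05

110.05 m^2


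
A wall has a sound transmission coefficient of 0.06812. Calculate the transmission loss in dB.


Given values:
  tau = 0.06812
Formula: TL = 10 * log10(1 / tau)
Compute 1 / tau = 1 / 0.06812 = 14.68
Compute log10(14.68) = 1.166726
TL = 10 * 1.166726 = 11.67

11.67 dB


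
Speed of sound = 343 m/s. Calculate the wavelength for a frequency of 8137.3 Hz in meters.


Given values:
  c = 343 m/s, f = 8137.3 Hz
Formula: lambda = c / f
lambda = 343 / 8137.3
lambda = 0.0422

0.0422 m


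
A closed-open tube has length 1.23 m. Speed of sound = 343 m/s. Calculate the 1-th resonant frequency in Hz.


Given values:
  Tube type: closed-open, L = 1.23 m, c = 343 m/s, n = 1
Formula: f_n = (2n - 1) * c / (4 * L)
Compute 2n - 1 = 2*1 - 1 = 1
Compute 4 * L = 4 * 1.23 = 4.92
f = 1 * 343 / 4.92
f = 69.72

69.72 Hz


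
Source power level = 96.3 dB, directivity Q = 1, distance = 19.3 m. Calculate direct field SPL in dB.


Given values:
  Lw = 96.3 dB, Q = 1, r = 19.3 m
Formula: SPL = Lw + 10 * log10(Q / (4 * pi * r^2))
Compute 4 * pi * r^2 = 4 * pi * 19.3^2 = 4680.8474
Compute Q / denom = 1 / 4680.8474 = 0.00021364
Compute 10 * log10(0.00021364) = -36.7032
SPL = 96.3 + (-36.7032) = 59.6

59.6 dB


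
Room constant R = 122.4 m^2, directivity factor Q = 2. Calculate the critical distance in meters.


Given values:
  R = 122.4 m^2, Q = 2
Formula: d_c = 0.141 * sqrt(Q * R)
Compute Q * R = 2 * 122.4 = 244.8
Compute sqrt(244.8) = 15.6461
d_c = 0.141 * 15.6461 = 2.206

2.206 m


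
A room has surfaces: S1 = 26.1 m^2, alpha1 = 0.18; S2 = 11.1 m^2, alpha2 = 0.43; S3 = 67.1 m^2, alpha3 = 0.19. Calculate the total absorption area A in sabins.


Given surfaces:
  Surface 1: 26.1 * 0.18 = 4.698
  Surface 2: 11.1 * 0.43 = 4.773
  Surface 3: 67.1 * 0.19 = 12.749
Formula: A = sum(Si * alpha_i)
A = 4.698 + 4.773 + 12.749
A = 22.22

22.22 sabins


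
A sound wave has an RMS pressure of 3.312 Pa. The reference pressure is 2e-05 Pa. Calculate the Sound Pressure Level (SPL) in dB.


Given values:
  p = 3.312 Pa
  p_ref = 2e-05 Pa
Formula: SPL = 20 * log10(p / p_ref)
Compute ratio: p / p_ref = 3.312 / 2e-05 = 165600
Compute log10: log10(165600) = 5.21906
Multiply: SPL = 20 * 5.21906 = 104.38

104.38 dB


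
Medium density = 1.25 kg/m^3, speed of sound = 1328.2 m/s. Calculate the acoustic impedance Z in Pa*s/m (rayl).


Given values:
  rho = 1.25 kg/m^3
  c = 1328.2 m/s
Formula: Z = rho * c
Z = 1.25 * 1328.2
Z = 1660.25

1660.25 rayl


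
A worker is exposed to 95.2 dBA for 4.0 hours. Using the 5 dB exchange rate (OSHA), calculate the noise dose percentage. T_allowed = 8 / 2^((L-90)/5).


Given values:
  L = 95.2 dBA, T = 4.0 hours
Formula: T_allowed = 8 / 2^((L - 90) / 5)
Compute exponent: (95.2 - 90) / 5 = 1.04
Compute 2^(1.04) = 2.056228
T_allowed = 8 / 2.056228 = 3.890619 hours
Dose = (T / T_allowed) * 100
Dose = (4.0 / 3.890619) * 100 = 102.81

102.81 %


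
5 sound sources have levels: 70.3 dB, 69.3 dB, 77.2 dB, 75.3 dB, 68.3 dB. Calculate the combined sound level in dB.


Formula: L_total = 10 * log10( sum(10^(Li/10)) )
  Source 1: 10^(70.3/10) = 10715193.0524
  Source 2: 10^(69.3/10) = 8511380.382
  Source 3: 10^(77.2/10) = 52480746.025
  Source 4: 10^(75.3/10) = 33884415.6139
  Source 5: 10^(68.3/10) = 6760829.7539
Sum of linear values = 112352564.8272
L_total = 10 * log10(112352564.8272) = 80.51

80.51 dB


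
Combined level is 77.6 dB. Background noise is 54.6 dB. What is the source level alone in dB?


Given values:
  L_total = 77.6 dB, L_bg = 54.6 dB
Formula: L_source = 10 * log10(10^(L_total/10) - 10^(L_bg/10))
Convert to linear:
  10^(77.6/10) = 57543993.7337
  10^(54.6/10) = 288403.1503
Difference: 57543993.7337 - 288403.1503 = 57255590.5834
L_source = 10 * log10(57255590.5834) = 77.58

77.58 dB


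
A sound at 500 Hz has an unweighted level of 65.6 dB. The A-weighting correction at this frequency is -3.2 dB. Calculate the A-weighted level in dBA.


Given values:
  SPL = 65.6 dB
  A-weighting at 500 Hz = -3.2 dB
Formula: L_A = SPL + A_weight
L_A = 65.6 + (-3.2)
L_A = 62.4

62.4 dBA


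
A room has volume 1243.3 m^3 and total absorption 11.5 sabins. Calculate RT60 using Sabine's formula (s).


Given values:
  V = 1243.3 m^3
  A = 11.5 sabins
Formula: RT60 = 0.161 * V / A
Numerator: 0.161 * 1243.3 = 200.1713
RT60 = 200.1713 / 11.5 = 17.406

17.406 s


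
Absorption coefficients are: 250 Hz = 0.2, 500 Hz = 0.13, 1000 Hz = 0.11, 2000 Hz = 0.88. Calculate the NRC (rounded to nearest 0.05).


Given values:
  a_250 = 0.2, a_500 = 0.13
  a_1000 = 0.11, a_2000 = 0.88
Formula: NRC = (a250 + a500 + a1000 + a2000) / 4
Sum = 0.2 + 0.13 + 0.11 + 0.88 = 1.32
NRC = 1.32 / 4 = 0.33
Rounded to nearest 0.05: 0.35

0.35


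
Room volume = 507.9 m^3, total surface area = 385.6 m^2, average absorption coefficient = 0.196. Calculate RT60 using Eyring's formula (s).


Given values:
  V = 507.9 m^3, S = 385.6 m^2, alpha = 0.196
Formula: RT60 = 0.161 * V / (-S * ln(1 - alpha))
Compute ln(1 - 0.196) = ln(0.804) = -0.218156
Denominator: -385.6 * -0.218156 = 84.121
Numerator: 0.161 * 507.9 = 81.7719
RT60 = 81.7719 / 84.121 = 0.972

0.972 s


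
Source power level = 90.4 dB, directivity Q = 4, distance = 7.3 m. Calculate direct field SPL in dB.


Given values:
  Lw = 90.4 dB, Q = 4, r = 7.3 m
Formula: SPL = Lw + 10 * log10(Q / (4 * pi * r^2))
Compute 4 * pi * r^2 = 4 * pi * 7.3^2 = 669.6619
Compute Q / denom = 4 / 669.6619 = 0.00597316
Compute 10 * log10(0.00597316) = -22.238
SPL = 90.4 + (-22.238) = 68.16

68.16 dB


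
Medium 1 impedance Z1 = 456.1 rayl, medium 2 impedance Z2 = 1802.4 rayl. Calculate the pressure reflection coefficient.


Given values:
  Z1 = 456.1 rayl, Z2 = 1802.4 rayl
Formula: R = (Z2 - Z1) / (Z2 + Z1)
Numerator: Z2 - Z1 = 1802.4 - 456.1 = 1346.3
Denominator: Z2 + Z1 = 1802.4 + 456.1 = 2258.5
R = 1346.3 / 2258.5 = 0.5961

0.5961


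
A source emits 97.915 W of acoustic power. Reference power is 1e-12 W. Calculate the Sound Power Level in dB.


Given values:
  W = 97.915 W
  W_ref = 1e-12 W
Formula: SWL = 10 * log10(W / W_ref)
Compute ratio: W / W_ref = 97915000000000
Compute log10: log10(97915000000000) = 13.990849
Multiply: SWL = 10 * 13.990849 = 139.91

139.91 dB


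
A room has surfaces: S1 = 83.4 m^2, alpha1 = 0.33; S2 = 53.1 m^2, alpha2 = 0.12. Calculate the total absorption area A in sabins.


Given surfaces:
  Surface 1: 83.4 * 0.33 = 27.522
  Surface 2: 53.1 * 0.12 = 6.372
Formula: A = sum(Si * alpha_i)
A = 27.522 + 6.372
A = 33.89

33.89 sabins


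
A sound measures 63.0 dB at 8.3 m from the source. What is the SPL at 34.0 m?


Given values:
  SPL1 = 63.0 dB, r1 = 8.3 m, r2 = 34.0 m
Formula: SPL2 = SPL1 - 20 * log10(r2 / r1)
Compute ratio: r2 / r1 = 34.0 / 8.3 = 4.0964
Compute log10: log10(4.0964) = 0.612402
Compute drop: 20 * 0.612402 = 12.248
SPL2 = 63.0 - 12.248 = 50.75

50.75 dB


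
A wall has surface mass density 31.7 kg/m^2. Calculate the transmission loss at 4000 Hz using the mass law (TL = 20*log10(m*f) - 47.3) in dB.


Given values:
  m = 31.7 kg/m^2, f = 4000 Hz
Formula: TL = 20 * log10(m * f) - 47.3
Compute m * f = 31.7 * 4000 = 126800.0
Compute log10(126800.0) = 5.103119
Compute 20 * 5.103119 = 102.0624
TL = 102.0624 - 47.3 = 54.76

54.76 dB


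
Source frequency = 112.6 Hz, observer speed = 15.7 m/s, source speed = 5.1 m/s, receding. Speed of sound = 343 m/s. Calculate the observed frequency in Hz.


Given values:
  f_s = 112.6 Hz, v_o = 15.7 m/s, v_s = 5.1 m/s
  Direction: receding
Formula: f_o = f_s * (c - v_o) / (c + v_s)
Numerator: c - v_o = 343 - 15.7 = 327.3
Denominator: c + v_s = 343 + 5.1 = 348.1
f_o = 112.6 * 327.3 / 348.1 = 105.87

105.87 Hz


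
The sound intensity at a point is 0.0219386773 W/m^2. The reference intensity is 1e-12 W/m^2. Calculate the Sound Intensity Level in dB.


Given values:
  I = 0.0219386773 W/m^2
  I_ref = 1e-12 W/m^2
Formula: SIL = 10 * log10(I / I_ref)
Compute ratio: I / I_ref = 21938677300
Compute log10: log10(21938677300) = 10.34121
Multiply: SIL = 10 * 10.34121 = 103.41

103.41 dB


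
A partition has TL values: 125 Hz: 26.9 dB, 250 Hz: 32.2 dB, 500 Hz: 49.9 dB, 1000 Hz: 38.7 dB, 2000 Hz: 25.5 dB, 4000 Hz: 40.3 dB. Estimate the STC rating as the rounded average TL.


Given TL values at each frequency:
  125 Hz: 26.9 dB
  250 Hz: 32.2 dB
  500 Hz: 49.9 dB
  1000 Hz: 38.7 dB
  2000 Hz: 25.5 dB
  4000 Hz: 40.3 dB
Formula: STC ~ round(average of TL values)
Sum = 26.9 + 32.2 + 49.9 + 38.7 + 25.5 + 40.3 = 213.5
Average = 213.5 / 6 = 35.58
Rounded: 36

36


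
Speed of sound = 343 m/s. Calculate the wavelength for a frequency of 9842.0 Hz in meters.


Given values:
  c = 343 m/s, f = 9842.0 Hz
Formula: lambda = c / f
lambda = 343 / 9842.0
lambda = 0.0349

0.0349 m


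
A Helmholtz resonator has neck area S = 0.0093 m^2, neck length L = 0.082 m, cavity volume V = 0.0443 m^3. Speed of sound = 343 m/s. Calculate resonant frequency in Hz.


Given values:
  S = 0.0093 m^2, L = 0.082 m, V = 0.0443 m^3, c = 343 m/s
Formula: f = (c / (2*pi)) * sqrt(S / (V * L))
Compute V * L = 0.0443 * 0.082 = 0.0036326
Compute S / (V * L) = 0.0093 / 0.0036326 = 2.5601
Compute sqrt(2.5601) = 1.600031
Compute c / (2*pi) = 343 / 6.283185 = 54.590148
f = 54.590148 * 1.600031 = 87.35

87.35 Hz


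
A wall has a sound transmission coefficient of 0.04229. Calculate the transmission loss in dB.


Given values:
  tau = 0.04229
Formula: TL = 10 * log10(1 / tau)
Compute 1 / tau = 1 / 0.04229 = 23.6463
Compute log10(23.6463) = 1.373763
TL = 10 * 1.373763 = 13.74

13.74 dB


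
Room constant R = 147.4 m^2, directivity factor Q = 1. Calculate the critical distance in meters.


Given values:
  R = 147.4 m^2, Q = 1
Formula: d_c = 0.141 * sqrt(Q * R)
Compute Q * R = 1 * 147.4 = 147.4
Compute sqrt(147.4) = 12.1408
d_c = 0.141 * 12.1408 = 1.712

1.712 m


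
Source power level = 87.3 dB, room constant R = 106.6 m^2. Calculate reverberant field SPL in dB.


Given values:
  Lw = 87.3 dB, R = 106.6 m^2
Formula: SPL = Lw + 10 * log10(4 / R)
Compute 4 / R = 4 / 106.6 = 0.037523
Compute 10 * log10(0.037523) = -14.257
SPL = 87.3 + (-14.257) = 73.04

73.04 dB


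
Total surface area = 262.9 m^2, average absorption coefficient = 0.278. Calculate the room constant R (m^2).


Given values:
  S = 262.9 m^2, alpha = 0.278
Formula: R = S * alpha / (1 - alpha)
Numerator: 262.9 * 0.278 = 73.0862
Denominator: 1 - 0.278 = 0.722
R = 73.0862 / 0.722 = 101.23

101.23 m^2


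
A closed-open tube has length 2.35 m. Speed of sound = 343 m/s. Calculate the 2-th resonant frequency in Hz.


Given values:
  Tube type: closed-open, L = 2.35 m, c = 343 m/s, n = 2
Formula: f_n = (2n - 1) * c / (4 * L)
Compute 2n - 1 = 2*2 - 1 = 3
Compute 4 * L = 4 * 2.35 = 9.4
f = 3 * 343 / 9.4
f = 109.47

109.47 Hz


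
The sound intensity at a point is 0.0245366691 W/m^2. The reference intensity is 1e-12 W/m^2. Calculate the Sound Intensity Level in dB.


Given values:
  I = 0.0245366691 W/m^2
  I_ref = 1e-12 W/m^2
Formula: SIL = 10 * log10(I / I_ref)
Compute ratio: I / I_ref = 24536669100
Compute log10: log10(24536669100) = 10.389816
Multiply: SIL = 10 * 10.389816 = 103.9

103.9 dB


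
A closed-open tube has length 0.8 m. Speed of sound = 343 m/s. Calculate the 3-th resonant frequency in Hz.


Given values:
  Tube type: closed-open, L = 0.8 m, c = 343 m/s, n = 3
Formula: f_n = (2n - 1) * c / (4 * L)
Compute 2n - 1 = 2*3 - 1 = 5
Compute 4 * L = 4 * 0.8 = 3.2
f = 5 * 343 / 3.2
f = 535.94

535.94 Hz


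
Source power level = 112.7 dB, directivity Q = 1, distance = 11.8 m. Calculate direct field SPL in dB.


Given values:
  Lw = 112.7 dB, Q = 1, r = 11.8 m
Formula: SPL = Lw + 10 * log10(Q / (4 * pi * r^2))
Compute 4 * pi * r^2 = 4 * pi * 11.8^2 = 1749.7414
Compute Q / denom = 1 / 1749.7414 = 0.00057151
Compute 10 * log10(0.00057151) = -32.4298
SPL = 112.7 + (-32.4298) = 80.27

80.27 dB


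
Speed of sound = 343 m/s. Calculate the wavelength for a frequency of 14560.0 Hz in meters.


Given values:
  c = 343 m/s, f = 14560.0 Hz
Formula: lambda = c / f
lambda = 343 / 14560.0
lambda = 0.0236

0.0236 m


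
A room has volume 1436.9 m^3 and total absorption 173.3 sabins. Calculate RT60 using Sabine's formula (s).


Given values:
  V = 1436.9 m^3
  A = 173.3 sabins
Formula: RT60 = 0.161 * V / A
Numerator: 0.161 * 1436.9 = 231.3409
RT60 = 231.3409 / 173.3 = 1.335

1.335 s


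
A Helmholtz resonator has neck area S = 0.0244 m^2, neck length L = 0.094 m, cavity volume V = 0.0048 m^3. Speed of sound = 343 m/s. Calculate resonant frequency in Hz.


Given values:
  S = 0.0244 m^2, L = 0.094 m, V = 0.0048 m^3, c = 343 m/s
Formula: f = (c / (2*pi)) * sqrt(S / (V * L))
Compute V * L = 0.0048 * 0.094 = 0.0004512
Compute S / (V * L) = 0.0244 / 0.0004512 = 54.078
Compute sqrt(54.078) = 7.353775
Compute c / (2*pi) = 343 / 6.283185 = 54.590148
f = 54.590148 * 7.353775 = 401.44

401.44 Hz


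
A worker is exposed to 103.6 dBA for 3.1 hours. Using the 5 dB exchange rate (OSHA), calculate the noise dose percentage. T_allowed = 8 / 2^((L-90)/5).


Given values:
  L = 103.6 dBA, T = 3.1 hours
Formula: T_allowed = 8 / 2^((L - 90) / 5)
Compute exponent: (103.6 - 90) / 5 = 2.72
Compute 2^(2.72) = 6.588728
T_allowed = 8 / 6.588728 = 1.214195 hours
Dose = (T / T_allowed) * 100
Dose = (3.1 / 1.214195) * 100 = 255.31

255.31 %


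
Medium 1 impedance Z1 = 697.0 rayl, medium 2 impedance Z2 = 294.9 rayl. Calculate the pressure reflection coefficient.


Given values:
  Z1 = 697.0 rayl, Z2 = 294.9 rayl
Formula: R = (Z2 - Z1) / (Z2 + Z1)
Numerator: Z2 - Z1 = 294.9 - 697.0 = -402.1
Denominator: Z2 + Z1 = 294.9 + 697.0 = 991.9
R = -402.1 / 991.9 = -0.4054

-0.4054


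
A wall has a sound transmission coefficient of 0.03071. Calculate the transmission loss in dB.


Given values:
  tau = 0.03071
Formula: TL = 10 * log10(1 / tau)
Compute 1 / tau = 1 / 0.03071 = 32.5627
Compute log10(32.5627) = 1.51272
TL = 10 * 1.51272 = 15.13

15.13 dB


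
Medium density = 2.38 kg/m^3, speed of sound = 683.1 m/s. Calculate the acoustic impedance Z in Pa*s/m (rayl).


Given values:
  rho = 2.38 kg/m^3
  c = 683.1 m/s
Formula: Z = rho * c
Z = 2.38 * 683.1
Z = 1625.78

1625.78 rayl


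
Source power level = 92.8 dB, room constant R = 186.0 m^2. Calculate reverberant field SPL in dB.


Given values:
  Lw = 92.8 dB, R = 186.0 m^2
Formula: SPL = Lw + 10 * log10(4 / R)
Compute 4 / R = 4 / 186.0 = 0.021505
Compute 10 * log10(0.021505) = -16.6746
SPL = 92.8 + (-16.6746) = 76.13

76.13 dB


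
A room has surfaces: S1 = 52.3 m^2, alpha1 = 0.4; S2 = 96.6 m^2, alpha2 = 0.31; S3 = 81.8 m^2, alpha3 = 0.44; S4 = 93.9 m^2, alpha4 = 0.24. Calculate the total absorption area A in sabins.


Given surfaces:
  Surface 1: 52.3 * 0.4 = 20.92
  Surface 2: 96.6 * 0.31 = 29.946
  Surface 3: 81.8 * 0.44 = 35.992
  Surface 4: 93.9 * 0.24 = 22.536
Formula: A = sum(Si * alpha_i)
A = 20.92 + 29.946 + 35.992 + 22.536
A = 109.39

109.39 sabins
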